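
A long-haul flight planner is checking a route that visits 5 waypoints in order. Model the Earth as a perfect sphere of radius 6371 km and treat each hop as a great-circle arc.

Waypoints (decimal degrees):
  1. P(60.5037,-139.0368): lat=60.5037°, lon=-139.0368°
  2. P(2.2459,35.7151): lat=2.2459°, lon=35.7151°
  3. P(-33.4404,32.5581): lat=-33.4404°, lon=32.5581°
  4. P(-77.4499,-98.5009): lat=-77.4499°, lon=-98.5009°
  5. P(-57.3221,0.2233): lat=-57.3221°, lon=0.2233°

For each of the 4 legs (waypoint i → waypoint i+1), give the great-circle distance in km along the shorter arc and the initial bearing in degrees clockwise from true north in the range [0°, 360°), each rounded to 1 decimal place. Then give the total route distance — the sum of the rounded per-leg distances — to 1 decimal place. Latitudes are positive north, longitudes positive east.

Leg 1: φ1=1.0559888, φ2=0.0391983, Δφ=-1.0167904, Δλ=3.0499960 rad; a=sin²(Δφ/2)+cosφ1·cosφ2·sin²(Δλ/2)=0.7279088421; c=2·atan2(√a, √(1-a))=2.044086996; dist=6371·c=13022.878 ≈ 13022.9 km; running total=13022.9 km
Leg 1 bearing: y=sinΔλ·cosφ2=0.09139833, x=cosφ1·sinφ2-sinφ1·cosφ2·cosΔλ=0.88536805; θ=atan2(y, x)=5.8939° ≈ 5.9°
Leg 2: φ1=0.0391983, φ2=-0.5836451, Δφ=-0.6228434, Δλ=-0.0551000 rad; a=sin²(Δφ/2)+cosφ1·cosφ2·sin²(Δλ/2)=0.0945211941; c=2·atan2(√a, √(1-a))=0.625009413; dist=6371·c=3981.935 ≈ 3981.9 km; running total=17004.8 km
Leg 2 bearing: y=sinΔλ·cosφ2=-0.04595549, x=cosφ1·sinφ2-sinφ1·cosφ2·cosΔλ=-0.58329739; θ=atan2(y, x)=-175.4952° <0 so +360° → 184.5048° ≈ 184.5°
Leg 3: φ1=-0.5836451, φ2=-1.3517558, Δφ=-0.7681107, Δλ=-2.2874111 rad; a=sin²(Δφ/2)+cosφ1·cosφ2·sin²(Δλ/2)=0.2905984093; c=2·atan2(√a, √(1-a))=1.138669378; dist=6371·c=7254.463 ≈ 7254.5 km; running total=24259.3 km
Leg 3 bearing: y=sinΔλ·cosφ2=-0.16384639, x=cosφ1·sinφ2-sinφ1·cosφ2·cosΔλ=-0.89317314; θ=atan2(y, x)=-169.6051° <0 so +360° → 190.3949° ≈ 190.4°
Leg 4: φ1=-1.3517558, φ2=-1.0004594, Δφ=0.3512964, Δλ=1.7230623 rad; a=sin²(Δφ/2)+cosφ1·cosφ2·sin²(Δλ/2)=0.0980937609; c=2·atan2(√a, √(1-a))=0.637119788; dist=6371·c=4059.090 ≈ 4059.1 km; running total=28318.4 km
Leg 4 bearing: y=sinΔλ·cosφ2=0.53366882, x=cosφ1·sinφ2-sinφ1·cosφ2·cosΔλ=-0.26283662; θ=atan2(y, x)=116.2207° ≈ 116.2°

Leg 1: dist=13022.9 km, bearing=5.9°
Leg 2: dist=3981.9 km, bearing=184.5°
Leg 3: dist=7254.5 km, bearing=190.4°
Leg 4: dist=4059.1 km, bearing=116.2°
Total: 28318.4 km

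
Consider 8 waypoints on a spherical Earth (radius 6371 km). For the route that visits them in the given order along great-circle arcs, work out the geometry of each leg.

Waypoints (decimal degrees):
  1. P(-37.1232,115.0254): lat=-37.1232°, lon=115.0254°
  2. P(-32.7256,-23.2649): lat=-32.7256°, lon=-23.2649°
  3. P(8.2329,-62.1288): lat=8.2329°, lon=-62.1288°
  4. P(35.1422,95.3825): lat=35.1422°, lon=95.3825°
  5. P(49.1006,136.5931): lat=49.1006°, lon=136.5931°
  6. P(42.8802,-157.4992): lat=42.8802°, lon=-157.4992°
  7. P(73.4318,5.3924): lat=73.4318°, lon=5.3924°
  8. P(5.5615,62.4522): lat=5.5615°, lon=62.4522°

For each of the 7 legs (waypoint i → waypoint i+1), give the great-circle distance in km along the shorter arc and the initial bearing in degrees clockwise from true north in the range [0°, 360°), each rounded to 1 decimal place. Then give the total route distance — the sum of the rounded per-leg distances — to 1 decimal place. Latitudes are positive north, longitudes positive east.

Leg 1: φ1=-0.6479221, φ2=-0.5711695, Δφ=0.0767526, Δλ=-2.4136211 rad; a=sin²(Δφ/2)+cosφ1·cosφ2·sin²(Δλ/2)=0.5872369098; c=2·atan2(√a, √(1-a))=1.746167693; dist=6371·c=11124.834 ≈ 11124.8 km; running total=11124.8 km
Leg 1 bearing: y=sinΔλ·cosφ2=-0.55974422, x=cosφ1·sinφ2-sinφ1·cosφ2·cosΔλ=-0.81008969; θ=atan2(y, x)=-145.3569° <0 so +360° → 214.6431° ≈ 214.6°
Leg 2: φ1=-0.5711695, φ2=0.1436912, Δφ=0.7148607, Δλ=-0.6783030 rad; a=sin²(Δφ/2)+cosφ1·cosφ2·sin²(Δλ/2)=0.2145603695; c=2·atan2(√a, √(1-a))=0.963219951; dist=6371·c=6136.674 ≈ 6136.7 km; running total=17261.5 km
Leg 2 bearing: y=sinΔλ·cosφ2=-0.62100596, x=cosφ1·sinφ2-sinφ1·cosφ2·cosΔλ=0.53707398; θ=atan2(y, x)=-49.1453° <0 so +360° → 310.8547° ≈ 310.9°
Leg 3: φ1=0.1436912, φ2=0.6133471, Δφ=0.4696559, Δλ=2.7490908 rad; a=sin²(Δφ/2)+cosφ1·cosφ2·sin²(Δλ/2)=0.8326650385; c=2·atan2(√a, √(1-a))=2.298732195; dist=6371·c=14645.223 ≈ 14645.2 km; running total=31906.7 km
Leg 3 bearing: y=sinΔλ·cosφ2=0.31278118, x=cosφ1·sinφ2-sinφ1·cosφ2·cosΔλ=0.67786711; θ=atan2(y, x)=24.7695° ≈ 24.8°
Leg 4: φ1=0.6133471, φ2=0.8569671, Δφ=0.2436200, Δλ=0.7192607 rad; a=sin²(Δφ/2)+cosφ1·cosφ2·sin²(Δλ/2)=0.0810746170; c=2·atan2(√a, √(1-a))=0.577462134; dist=6371·c=3679.011 ≈ 3679.0 km; running total=35585.7 km
Leg 4 bearing: y=sinΔλ·cosφ2=0.43135679, x=cosφ1·sinφ2-sinφ1·cosφ2·cosΔλ=0.33457049; θ=atan2(y, x)=52.2020° ≈ 52.2°
Leg 5: φ1=0.8569671, φ2=0.7484007, Δφ=-0.1085665, Δλ=-5.1328789 rad; a=sin²(Δφ/2)+cosφ1·cosφ2·sin²(Δλ/2)=0.1449070143; c=2·atan2(√a, √(1-a))=0.781033994; dist=6371·c=4975.968 ≈ 4976.0 km; running total=40561.7 km
Leg 5 bearing: y=sinΔλ·cosφ2=0.66894510, x=cosφ1·sinφ2-sinφ1·cosφ2·cosΔλ=0.21942731; θ=atan2(y, x)=71.8395° ≈ 71.8°
Leg 6: φ1=0.7484007, φ2=1.2816267, Δφ=0.5332260, Δλ=2.8429947 rad; a=sin²(Δφ/2)+cosφ1·cosφ2·sin²(Δλ/2)=0.2737473585; c=2·atan2(√a, √(1-a))=1.101223620; dist=6371·c=7015.896 ≈ 7015.9 km; running total=47577.6 km
Leg 6 bearing: y=sinΔλ·cosφ2=0.08388745, x=cosφ1·sinφ2-sinφ1·cosφ2·cosΔλ=0.88780734; θ=atan2(y, x)=5.3978° ≈ 5.4°
Leg 7: φ1=1.2816267, φ2=0.0970665, Δφ=-1.1845602, Δλ=0.9958814 rad; a=sin²(Δφ/2)+cosφ1·cosφ2·sin²(Δλ/2)=0.3763909513; c=2·atan2(√a, √(1-a))=1.320988147; dist=6371·c=8416.015 ≈ 8416.0 km; running total=55993.6 km
Leg 7 bearing: y=sinΔλ·cosφ2=0.83528805, x=cosφ1·sinφ2-sinφ1·cosφ2·cosΔλ=-0.49109784; θ=atan2(y, x)=120.4529° ≈ 120.5°

Leg 1: dist=11124.8 km, bearing=214.6°
Leg 2: dist=6136.7 km, bearing=310.9°
Leg 3: dist=14645.2 km, bearing=24.8°
Leg 4: dist=3679.0 km, bearing=52.2°
Leg 5: dist=4976.0 km, bearing=71.8°
Leg 6: dist=7015.9 km, bearing=5.4°
Leg 7: dist=8416.0 km, bearing=120.5°
Total: 55993.6 km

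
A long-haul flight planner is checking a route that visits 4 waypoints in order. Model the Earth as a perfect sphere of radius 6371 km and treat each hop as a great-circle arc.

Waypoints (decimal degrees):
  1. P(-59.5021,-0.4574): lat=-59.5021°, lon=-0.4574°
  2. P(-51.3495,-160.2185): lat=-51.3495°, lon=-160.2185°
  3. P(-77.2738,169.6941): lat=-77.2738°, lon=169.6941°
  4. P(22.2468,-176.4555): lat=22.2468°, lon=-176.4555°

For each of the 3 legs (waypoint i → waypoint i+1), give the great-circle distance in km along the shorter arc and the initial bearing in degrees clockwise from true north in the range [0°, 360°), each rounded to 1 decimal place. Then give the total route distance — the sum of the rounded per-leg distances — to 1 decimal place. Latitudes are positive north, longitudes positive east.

Leg 1: dist=7555.0 km, bearing=193.5°
Leg 2: dist=3142.0 km, bearing=193.5°
Leg 3: dist=11104.5 km, bearing=13.0°
Total: 21801.5 km

Leg 1: φ1=-1.0385076, φ2=-0.8962178, Δφ=0.1422897, Δλ=-2.7883572 rad; a=sin²(Δφ/2)+cosφ1·cosφ2·sin²(Δλ/2)=0.3122404418; c=2·atan2(√a, √(1-a))=1.185839508; dist=6371·c=7554.984 ≈ 7555.0 km; running total=7555.0 km
Leg 1 bearing: y=sinΔλ·cosφ2=-0.21606018, x=cosφ1·sinφ2-sinφ1·cosφ2·cosΔλ=-0.90127875; θ=atan2(y, x)=-166.5191° <0 so +360° → 193.4809° ≈ 193.5°
Leg 2: φ1=-0.8962178, φ2=-1.3486822, Δφ=-0.4524644, Δλ=5.7580611 rad; a=sin²(Δφ/2)+cosφ1·cosφ2·sin²(Δλ/2)=0.0595829347; c=2·atan2(√a, √(1-a))=0.493175097; dist=6371·c=3142.019 ≈ 3142.0 km; running total=10697.0 km
Leg 2 bearing: y=sinΔλ·cosφ2=-0.11043702, x=cosφ1·sinφ2-sinφ1·cosφ2·cosΔλ=-0.46036388; θ=atan2(y, x)=-166.5102° <0 so +360° → 193.4898° ≈ 193.5°
Leg 3: φ1=-1.3486822, φ2=0.3882799, Δφ=1.7369621, Δλ=-6.0414502 rad; a=sin²(Δφ/2)+cosφ1·cosφ2·sin²(Δλ/2)=0.5856653051; c=2·atan2(√a, √(1-a))=1.742976418; dist=6371·c=11104.503 ≈ 11104.5 km; running total=21801.5 km
Leg 3 bearing: y=sinΔλ·cosφ2=0.22156800, x=cosφ1·sinφ2-sinφ1·cosφ2·cosΔλ=0.95997575; θ=atan2(y, x)=12.9966° ≈ 13.0°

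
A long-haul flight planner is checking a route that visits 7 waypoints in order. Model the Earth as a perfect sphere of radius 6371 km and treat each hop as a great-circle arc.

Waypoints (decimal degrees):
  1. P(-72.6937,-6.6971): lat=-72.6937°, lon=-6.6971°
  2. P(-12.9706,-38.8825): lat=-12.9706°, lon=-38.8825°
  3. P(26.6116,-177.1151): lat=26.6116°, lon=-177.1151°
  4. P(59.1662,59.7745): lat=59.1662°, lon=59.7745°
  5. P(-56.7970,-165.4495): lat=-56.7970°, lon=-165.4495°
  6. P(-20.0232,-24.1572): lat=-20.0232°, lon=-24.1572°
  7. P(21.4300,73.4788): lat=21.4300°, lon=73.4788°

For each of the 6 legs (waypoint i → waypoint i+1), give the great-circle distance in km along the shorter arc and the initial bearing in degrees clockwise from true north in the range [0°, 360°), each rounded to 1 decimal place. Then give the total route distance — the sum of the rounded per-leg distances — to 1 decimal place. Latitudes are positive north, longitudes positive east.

Leg 1: dist=6964.9 km, bearing=324.2°
Leg 2: dist=15414.1 km, bearing=295.7°
Leg 3: dist=9149.3 km, bearing=334.3°
Leg 4: dist=17387.7 km, bearing=104.1°
Leg 5: dist=10741.8 km, bearing=143.7°
Leg 6: dist=11560.3 km, bearing=71.9°
Total: 71218.1 km

Leg 1: φ1=-1.2687444, φ2=-0.2263797, Δφ=1.0423647, Δλ=-0.5617412 rad; a=sin²(Δφ/2)+cosφ1·cosφ2·sin²(Δλ/2)=0.2701840924; c=2·atan2(√a, √(1-a))=1.093215744; dist=6371·c=6964.878 ≈ 6964.9 km; running total=6964.9 km
Leg 1 bearing: y=sinΔλ·cosφ2=-0.51906999, x=cosφ1·sinφ2-sinφ1·cosφ2·cosΔλ=0.72062816; θ=atan2(y, x)=-35.7653° <0 so +360° → 324.2347° ≈ 324.2°
Leg 2: φ1=-0.2263797, φ2=0.4644600, Δφ=0.6908397, Δλ=-2.4126140 rad; a=sin²(Δφ/2)+cosφ1·cosφ2·sin²(Δλ/2)=0.8751841444; c=2·atan2(√a, √(1-a))=2.419415382; dist=6371·c=15414.095 ≈ 15414.1 km; running total=22379.0 km
Leg 2 bearing: y=sinΔλ·cosφ2=-0.59554308, x=cosφ1·sinφ2-sinφ1·cosφ2·cosΔλ=0.28683772; θ=atan2(y, x)=-64.2826° <0 so +360° → 295.7174° ≈ 295.7°
Leg 3: φ1=0.4644600, φ2=1.0326450, Δφ=0.5681850, Δλ=4.1345035 rad; a=sin²(Δφ/2)+cosφ1·cosφ2·sin²(Δλ/2)=0.4328473422; c=2·atan2(√a, √(1-a))=1.436083933; dist=6371·c=9149.291 ≈ 9149.3 km; running total=31528.3 km
Leg 3 bearing: y=sinΔλ·cosφ2=-0.42932149, x=cosφ1·sinφ2-sinφ1·cosφ2·cosΔλ=0.89310981; θ=atan2(y, x)=-25.6738° <0 so +360° → 334.3262° ≈ 334.3°
Leg 4: φ1=1.0326450, φ2=-0.9912947, Δφ=-2.0239397, Δλ=-3.9309004 rad; a=sin²(Δφ/2)+cosφ1·cosφ2·sin²(Δλ/2)=0.9580798764; c=2·atan2(√a, √(1-a))=2.729188245; dist=6371·c=17387.658 ≈ 17387.7 km; running total=48916.0 km
Leg 4 bearing: y=sinΔλ·cosφ2=0.38872752, x=cosφ1·sinφ2-sinφ1·cosφ2·cosΔλ=-0.09768429; θ=atan2(y, x)=104.1059° ≈ 104.1°
Leg 5: φ1=-0.9912947, φ2=-0.3494708, Δφ=0.6418239, Δλ=2.4660158 rad; a=sin²(Δφ/2)+cosφ1·cosφ2·sin²(Δλ/2)=0.5574972078; c=2·atan2(√a, √(1-a))=1.686045705; dist=6371·c=10741.797 ≈ 10741.8 km; running total=59657.8 km
Leg 5 bearing: y=sinΔλ·cosφ2=0.58754781, x=cosφ1·sinφ2-sinφ1·cosφ2·cosΔλ=-0.80097681; θ=atan2(y, x)=143.7385° ≈ 143.7°
Leg 6: φ1=-0.3494708, φ2=0.3740241, Δφ=0.7234948, Δλ=1.7040697 rad; a=sin²(Δφ/2)+cosφ1·cosφ2·sin²(Δλ/2)=0.6206583703; c=2·atan2(√a, √(1-a))=1.814518790; dist=6371·c=11560.299 ≈ 11560.3 km; running total=71218.1 km
Leg 6 bearing: y=sinΔλ·cosφ2=0.92260996, x=cosφ1·sinφ2-sinφ1·cosφ2·cosΔλ=0.30092705; θ=atan2(y, x)=71.9353° ≈ 71.9°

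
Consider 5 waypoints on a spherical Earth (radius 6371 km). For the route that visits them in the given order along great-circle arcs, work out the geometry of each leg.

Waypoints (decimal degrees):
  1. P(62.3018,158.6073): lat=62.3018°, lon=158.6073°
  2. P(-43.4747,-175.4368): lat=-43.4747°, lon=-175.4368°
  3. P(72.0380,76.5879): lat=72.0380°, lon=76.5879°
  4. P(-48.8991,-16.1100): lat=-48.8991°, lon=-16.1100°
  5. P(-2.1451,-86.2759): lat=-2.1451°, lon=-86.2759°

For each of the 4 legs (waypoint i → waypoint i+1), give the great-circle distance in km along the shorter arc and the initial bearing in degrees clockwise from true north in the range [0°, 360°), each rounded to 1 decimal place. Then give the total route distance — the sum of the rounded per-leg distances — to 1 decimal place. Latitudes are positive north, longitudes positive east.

Leg 1: dist=11988.2 km, bearing=160.5°
Leg 2: dist=15161.4 km, bearing=334.9°
Leg 3: dist=15187.3 km, bearing=252.8°
Leg 4: dist=8390.5 km, bearing=283.8°
Total: 50727.4 km

Leg 1: φ1=1.0873715, φ2=-0.7587767, Δφ=-1.8461482, Δλ=-5.8301694 rad; a=sin²(Δφ/2)+cosφ1·cosφ2·sin²(Δλ/2)=0.6529545903; c=2·atan2(√a, √(1-a))=1.881689570; dist=6371·c=11988.244 ≈ 11988.2 km; running total=11988.2 km
Leg 1 bearing: y=sinΔλ·cosφ2=0.31761430, x=cosφ1·sinφ2-sinφ1·cosφ2·cosΔλ=-0.89751921; θ=atan2(y, x)=160.5121° ≈ 160.5°
Leg 2: φ1=-0.7587767, φ2=1.2573003, Δφ=2.0160769, Δλ=4.3986608 rad; a=sin²(Δφ/2)+cosφ1·cosφ2·sin²(Δλ/2)=0.8617815841; c=2·atan2(√a, √(1-a))=2.379746857; dist=6371·c=15161.367 ≈ 15161.4 km; running total=27149.6 km
Leg 2 bearing: y=sinΔλ·cosφ2=-0.29333372, x=cosφ1·sinφ2-sinφ1·cosφ2·cosΔλ=0.62482931; θ=atan2(y, x)=-25.1483° <0 so +360° → 334.8517° ≈ 334.9°
Leg 3: φ1=1.2573003, φ2=-0.8534503, Δφ=-2.1107506, Δλ=-1.6178836 rad; a=sin²(Δφ/2)+cosφ1·cosφ2·sin²(Δλ/2)=0.8631841303; c=2·atan2(√a, √(1-a))=2.383819392; dist=6371·c=15187.313 ≈ 15187.3 km; running total=42336.9 km
Leg 3 bearing: y=sinΔλ·cosφ2=-0.65665844, x=cosφ1·sinφ2-sinφ1·cosφ2·cosΔλ=-0.20295036; θ=atan2(y, x)=-107.1746° <0 so +360° → 252.8254° ≈ 252.8°
Leg 4: φ1=-0.8534503, φ2=-0.0374391, Δφ=0.8160112, Δλ=-1.2246260 rad; a=sin²(Δφ/2)+cosφ1·cosφ2·sin²(Δλ/2)=0.3744502829; c=2·atan2(√a, √(1-a))=1.316980414; dist=6371·c=8390.482 ≈ 8390.5 km; running total=50727.4 km
Leg 4 bearing: y=sinΔλ·cosφ2=-0.94001981, x=cosφ1·sinφ2-sinφ1·cosφ2·cosΔλ=0.23089355; θ=atan2(y, x)=-76.1999° <0 so +360° → 283.8001° ≈ 283.8°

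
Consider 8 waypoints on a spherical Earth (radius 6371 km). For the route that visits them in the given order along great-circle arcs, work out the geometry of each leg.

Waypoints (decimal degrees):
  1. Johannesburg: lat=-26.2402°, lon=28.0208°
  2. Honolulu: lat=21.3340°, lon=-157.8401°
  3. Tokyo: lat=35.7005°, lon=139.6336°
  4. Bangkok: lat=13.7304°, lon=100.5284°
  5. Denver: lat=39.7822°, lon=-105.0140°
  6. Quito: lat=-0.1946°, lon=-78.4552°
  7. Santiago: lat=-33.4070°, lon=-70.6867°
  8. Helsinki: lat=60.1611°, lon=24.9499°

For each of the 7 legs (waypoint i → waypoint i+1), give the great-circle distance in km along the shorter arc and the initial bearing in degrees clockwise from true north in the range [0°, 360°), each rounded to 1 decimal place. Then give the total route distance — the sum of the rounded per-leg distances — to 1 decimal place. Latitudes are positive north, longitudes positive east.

Leg 1: dist=19207.1 km, bearing=131.2°
Leg 2: dist=6210.9 km, bearing=299.5°
Leg 3: dist=4598.1 km, bearing=248.0°
Leg 4: dist=13504.1 km, bearing=22.9°
Leg 5: dist=5198.1 km, bearing=142.1°
Leg 6: dist=3781.2 km, bearing=168.4°
Leg 7: dist=13479.5 km, bearing=35.4°
Total: 65979.0 km

Leg 1: φ1=-0.4579779, φ2=0.3723485, Δφ=0.8303264, Δλ=-3.2438847 rad; a=sin²(Δφ/2)+cosφ1·cosφ2·sin²(Δλ/2)=0.9959843712; c=2·atan2(√a, √(1-a))=3.014769699; dist=6371·c=19207.098 ≈ 19207.1 km; running total=19207.1 km
Leg 1 bearing: y=sinΔλ·cosφ2=0.09511641, x=cosφ1·sinφ2-sinφ1·cosφ2·cosΔλ=-0.08337195; θ=atan2(y, x)=131.2354° ≈ 131.2°
Leg 2: φ1=0.3723485, φ2=0.6230913, Δφ=0.2507427, Δλ=5.1918955 rad; a=sin²(Δφ/2)+cosφ1·cosφ2·sin²(Δλ/2)=0.2193648744; c=2·atan2(√a, √(1-a))=0.974876523; dist=6371·c=6210.938 ≈ 6210.9 km; running total=25418.0 km
Leg 2 bearing: y=sinΔλ·cosφ2=-0.72049442, x=cosφ1·sinφ2-sinφ1·cosφ2·cosΔλ=0.40726343; θ=atan2(y, x)=-60.5225° <0 so +360° → 299.4775° ≈ 299.5°
Leg 3: φ1=0.6230913, φ2=0.2396407, Δφ=-0.3834506, Δλ=-0.6825145 rad; a=sin²(Δφ/2)+cosφ1·cosφ2·sin²(Δλ/2)=0.1246683207; c=2·atan2(√a, √(1-a))=0.721730773; dist=6371·c=4598.147 ≈ 4598.1 km; running total=30016.1 km
Leg 3 bearing: y=sinΔλ·cosφ2=-0.61272160, x=cosφ1·sinφ2-sinφ1·cosφ2·cosΔλ=-0.24713712; θ=atan2(y, x)=-111.9664° <0 so +360° → 248.0336° ≈ 248.0°
Leg 4: φ1=0.2396407, φ2=0.6943304, Δφ=0.4546897, Δλ=-3.5873916 rad; a=sin²(Δφ/2)+cosφ1·cosφ2·sin²(Δλ/2)=0.7608428910; c=2·atan2(√a, √(1-a))=2.119622065; dist=6371·c=13504.112 ≈ 13504.1 km; running total=43520.2 km
Leg 4 bearing: y=sinΔλ·cosφ2=0.33135338, x=cosφ1·sinφ2-sinφ1·cosφ2·cosΔλ=0.78616085; θ=atan2(y, x)=22.8546° ≈ 22.9°
Leg 5: φ1=0.6943304, φ2=-0.0033964, Δφ=-0.6977268, Δλ=0.4635385 rad; a=sin²(Δφ/2)+cosφ1·cosφ2·sin²(Δλ/2)=0.1573941124; c=2·atan2(√a, √(1-a))=0.815901905; dist=6371·c=5198.111 ≈ 5198.1 km; running total=48718.3 km
Leg 5 bearing: y=sinΔλ·cosφ2=0.44711343, x=cosφ1·sinφ2-sinφ1·cosφ2·cosΔλ=-0.57495600; θ=atan2(y, x)=142.1296° ≈ 142.1°
Leg 6: φ1=-0.0033964, φ2=-0.5830621, Δφ=-0.5796657, Δλ=0.1355859 rad; a=sin²(Δφ/2)+cosφ1·cosφ2·sin²(Δλ/2)=0.0855077642; c=2·atan2(√a, √(1-a))=0.593506899; dist=6371·c=3781.232 ≈ 3781.2 km; running total=52499.5 km
Leg 6 bearing: y=sinΔλ·cosφ2=0.11283801, x=cosφ1·sinφ2-sinφ1·cosφ2·cosΔλ=-0.54777032; θ=atan2(y, x)=168.3602° ≈ 168.4°
Leg 7: φ1=-0.5830621, φ2=1.0500093, Δφ=1.6330714, Δλ=1.6691736 rad; a=sin²(Δφ/2)+cosφ1·cosφ2·sin²(Δλ/2)=0.7591932394; c=2·atan2(√a, √(1-a))=2.115759360; dist=6371·c=13479.503 ≈ 13479.5 km; running total=65979.0 km
Leg 7 bearing: y=sinΔλ·cosφ2=0.49515722, x=cosφ1·sinφ2-sinφ1·cosφ2·cosΔλ=0.69720498; θ=atan2(y, x)=35.3825° ≈ 35.4°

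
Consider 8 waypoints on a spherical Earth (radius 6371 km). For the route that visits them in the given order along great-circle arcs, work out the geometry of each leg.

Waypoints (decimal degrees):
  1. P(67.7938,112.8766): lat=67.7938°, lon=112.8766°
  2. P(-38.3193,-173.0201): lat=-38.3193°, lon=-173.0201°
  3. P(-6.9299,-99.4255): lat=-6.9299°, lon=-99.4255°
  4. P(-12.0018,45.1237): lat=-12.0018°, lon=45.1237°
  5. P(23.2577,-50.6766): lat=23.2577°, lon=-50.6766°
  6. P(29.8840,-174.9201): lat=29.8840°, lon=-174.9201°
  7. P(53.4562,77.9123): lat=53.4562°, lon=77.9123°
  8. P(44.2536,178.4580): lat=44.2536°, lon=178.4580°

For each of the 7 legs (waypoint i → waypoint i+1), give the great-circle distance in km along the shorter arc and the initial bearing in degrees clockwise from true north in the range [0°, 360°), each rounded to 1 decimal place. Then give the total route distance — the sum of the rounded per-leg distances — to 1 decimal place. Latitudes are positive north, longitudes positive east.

Leg 1: dist=13290.8 km, bearing=119.9°
Leg 2: dist=8101.2 km, bearing=85.2°
Leg 3: dist=15565.8 km, bearing=118.1°
Leg 4: dist=11114.8 km, bearing=291.9°
Leg 5: dist=11627.3 km, bearing=312.2°
Leg 6: dist=8411.5 km, bearing=324.0°
Leg 7: dist=6799.1 km, bearing=53.5°
Total: 74910.5 km

Leg 1: φ1=1.1832250, φ2=-0.6687980, Δφ=-1.8520230, Δλ=-4.9898387 rad; a=sin²(Δφ/2)+cosφ1·cosφ2·sin²(Δλ/2)=0.7464182589; c=2·atan2(√a, √(1-a))=2.086142990; dist=6371·c=13290.817 ≈ 13290.8 km; running total=13290.8 km
Leg 1 bearing: y=sinΔλ·cosφ2=0.75456341, x=cosφ1·sinφ2-sinφ1·cosφ2·cosΔλ=-0.43329693; θ=atan2(y, x)=119.8660° ≈ 119.9°
Leg 2: φ1=-0.6687980, φ2=-0.1209496, Δφ=0.5478484, Δλ=1.2844681 rad; a=sin²(Δφ/2)+cosφ1·cosφ2·sin²(Δλ/2)=0.3526103269; c=2·atan2(√a, √(1-a))=1.271571731; dist=6371·c=8101.183 ≈ 8101.2 km; running total=21392.0 km
Leg 2 bearing: y=sinΔλ·cosφ2=0.95227930, x=cosφ1·sinφ2-sinφ1·cosφ2·cosΔλ=0.07917875; θ=atan2(y, x)=85.2470° ≈ 85.2°
Leg 3: φ1=-0.1209496, φ2=-0.2094709, Δφ=-0.0885214, Δλ=2.5228595 rad; a=sin²(Δφ/2)+cosφ1·cosφ2·sin²(Δλ/2)=0.8829484719; c=2·atan2(√a, √(1-a))=2.443231516; dist=6371·c=15565.828 ≈ 15565.8 km; running total=36957.8 km
Leg 3 bearing: y=sinΔλ·cosφ2=0.56732540, x=cosφ1·sinφ2-sinφ1·cosφ2·cosΔλ=-0.30256200; θ=atan2(y, x)=118.0716° ≈ 118.1°
Leg 4: φ1=-0.2094709, φ2=0.4059234, Δφ=0.6153944, Δλ=-1.6720307 rad; a=sin²(Δφ/2)+cosφ1·cosφ2·sin²(Δλ/2)=0.5864645742; c=2·atan2(√a, √(1-a))=1.744599178; dist=6371·c=11114.841 ≈ 11114.8 km; running total=48072.6 km
Leg 4 bearing: y=sinΔλ·cosφ2=-0.91403438, x=cosφ1·sinφ2-sinφ1·cosφ2·cosΔλ=0.36692869; θ=atan2(y, x)=-68.1276° <0 so +360° → 291.8724° ≈ 291.9°
Leg 5: φ1=0.4059234, φ2=0.5215742, Δφ=0.1156508, Δλ=-2.1684581 rad; a=sin²(Δφ/2)+cosφ1·cosφ2·sin²(Δλ/2)=0.6257514745; c=2·atan2(√a, √(1-a))=1.825029133; dist=6371·c=11627.261 ≈ 11627.3 km; running total=59699.9 km
Leg 5 bearing: y=sinΔλ·cosφ2=-0.71673836, x=cosφ1·sinφ2-sinφ1·cosφ2·cosΔλ=0.65040941; θ=atan2(y, x)=-47.7776° <0 so +360° → 312.2224° ≈ 312.2°
Leg 6: φ1=0.5215742, φ2=0.9329867, Δφ=0.4114125, Δλ=4.4127578 rad; a=sin²(Δφ/2)+cosφ1·cosφ2·sin²(Δλ/2)=0.3760467104; c=2·atan2(√a, √(1-a))=1.320277546; dist=6371·c=8411.488 ≈ 8411.5 km; running total=68111.4 km
Leg 6 bearing: y=sinΔλ·cosφ2=-0.56890768, x=cosφ1·sinφ2-sinφ1·cosφ2·cosΔλ=0.78414691; θ=atan2(y, x)=-35.9613° <0 so +360° → 324.0387° ≈ 324.0°
Leg 7: φ1=0.9329867, φ2=0.7723710, Δφ=-0.1606157, Δλ=1.7548535 rad; a=sin²(Δφ/2)+cosφ1·cosφ2·sin²(Δλ/2)=0.2587065632; c=2·atan2(√a, √(1-a))=1.067190445; dist=6371·c=6799.070 ≈ 6799.1 km; running total=74910.5 km
Leg 7 bearing: y=sinΔλ·cosφ2=0.70415996, x=cosφ1·sinφ2-sinφ1·cosφ2·cosΔλ=0.52083459; θ=atan2(y, x)=53.5114° ≈ 53.5°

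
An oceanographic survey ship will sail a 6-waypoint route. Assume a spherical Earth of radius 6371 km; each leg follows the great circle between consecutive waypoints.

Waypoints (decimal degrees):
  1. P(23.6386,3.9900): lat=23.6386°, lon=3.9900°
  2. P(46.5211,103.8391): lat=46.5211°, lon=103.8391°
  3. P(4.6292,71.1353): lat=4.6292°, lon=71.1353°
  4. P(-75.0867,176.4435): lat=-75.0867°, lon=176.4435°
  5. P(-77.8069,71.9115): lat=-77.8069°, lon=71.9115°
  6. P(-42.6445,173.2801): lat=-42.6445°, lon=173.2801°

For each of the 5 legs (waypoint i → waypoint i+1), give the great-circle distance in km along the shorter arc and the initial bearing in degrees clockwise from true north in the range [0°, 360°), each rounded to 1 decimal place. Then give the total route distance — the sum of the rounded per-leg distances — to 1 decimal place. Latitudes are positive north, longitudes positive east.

Leg 1: dist=8834.2 km, bearing=43.6°
Leg 2: dist=5618.6 km, bearing=224.2°
Leg 3: dist=10939.2 km, bearing=165.5°
Leg 4: dist=2382.7 km, bearing=214.0°
Leg 5: dist=5652.7 km, bearing=111.6°
Total: 33427.4 km

Leg 1: φ1=0.4125714, φ2=0.8119464, Δφ=0.3993750, Δλ=1.7426956 rad; a=sin²(Δφ/2)+cosφ1·cosφ2·sin²(Δλ/2)=0.4084359252; c=2·atan2(√a, √(1-a))=1.386628853; dist=6371·c=8834.212 ≈ 8834.2 km; running total=8834.2 km
Leg 1 bearing: y=sinΔλ·cosφ2=0.67794614, x=cosφ1·sinφ2-sinφ1·cosφ2·cosΔλ=0.71193617; θ=atan2(y, x)=43.5991° ≈ 43.6°
Leg 2: φ1=0.8119464, φ2=0.0807948, Δφ=-0.7311516, Δλ=-0.5707890 rad; a=sin²(Δφ/2)+cosφ1·cosφ2·sin²(Δλ/2)=0.1821586543; c=2·atan2(√a, √(1-a))=0.881903756; dist=6371·c=5618.609 ≈ 5618.6 km; running total=14452.8 km
Leg 2 bearing: y=sinΔλ·cosφ2=-0.53853362, x=cosφ1·sinφ2-sinφ1·cosφ2·cosΔλ=-0.55307238; θ=atan2(y, x)=-135.7631° <0 so +360° → 224.2369° ≈ 224.2°
Leg 3: φ1=0.0807948, φ2=-1.3105101, Δφ=-1.3913049, Δλ=1.8379748 rad; a=sin²(Δφ/2)+cosφ1·cosφ2·sin²(Δλ/2)=0.5728559463; c=2·atan2(√a, √(1-a))=1.717028834; dist=6371·c=10939.191 ≈ 10939.2 km; running total=25392.0 km
Leg 3 bearing: y=sinΔλ·cosφ2=0.24822599, x=cosφ1·sinφ2-sinφ1·cosφ2·cosΔλ=-0.95768048; θ=atan2(y, x)=165.4690° ≈ 165.5°
Leg 4: φ1=-1.3105101, φ2=-1.3579866, Δφ=-0.0474764, Δλ=-1.8244276 rad; a=sin²(Δφ/2)+cosφ1·cosφ2·sin²(Δλ/2)=0.0345606979; c=2·atan2(√a, √(1-a))=0.373985835; dist=6371·c=2382.664 ≈ 2382.7 km; running total=27774.7 km
Leg 4 bearing: y=sinΔλ·cosφ2=-0.20445008, x=cosφ1·sinφ2-sinφ1·cosφ2·cosΔλ=-0.30276260; θ=atan2(y, x)=-145.9696° <0 so +360° → 214.0304° ≈ 214.0°
Leg 5: φ1=-1.3579866, φ2=-0.7442869, Δφ=0.6136997, Δλ=1.7692158 rad; a=sin²(Δφ/2)+cosφ1·cosφ2·sin²(Δλ/2)=0.1842294949; c=2·atan2(√a, √(1-a))=0.887257198; dist=6371·c=5652.716 ≈ 5652.7 km; running total=33427.4 km
Leg 5 bearing: y=sinΔλ·cosφ2=0.72113877, x=cosφ1·sinφ2-sinφ1·cosφ2·cosΔλ=-0.28480665; θ=atan2(y, x)=111.5511° ≈ 111.6°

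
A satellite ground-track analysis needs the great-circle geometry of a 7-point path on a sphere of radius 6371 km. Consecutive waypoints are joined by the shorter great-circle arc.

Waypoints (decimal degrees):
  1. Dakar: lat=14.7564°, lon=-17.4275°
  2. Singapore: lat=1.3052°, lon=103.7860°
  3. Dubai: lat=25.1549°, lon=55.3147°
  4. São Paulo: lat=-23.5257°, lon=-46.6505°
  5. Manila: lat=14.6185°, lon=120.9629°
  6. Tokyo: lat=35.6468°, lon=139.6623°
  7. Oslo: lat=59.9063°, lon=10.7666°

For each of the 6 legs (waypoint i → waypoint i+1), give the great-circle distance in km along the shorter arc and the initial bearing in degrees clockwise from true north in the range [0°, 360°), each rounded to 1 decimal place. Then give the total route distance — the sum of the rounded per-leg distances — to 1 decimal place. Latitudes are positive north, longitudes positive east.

Leg 1: φ1=0.2575478, φ2=0.0227800, Δφ=-0.2347677, Δλ=2.1155747 rad; a=sin²(Δφ/2)+cosφ1·cosφ2·sin²(Δλ/2)=0.7476021185; c=2·atan2(√a, √(1-a))=2.088866228; dist=6371·c=13308.167 ≈ 13308.2 km; running total=13308.2 km
Leg 1 bearing: y=sinΔλ·cosφ2=0.85502028, x=cosφ1·sinφ2-sinφ1·cosφ2·cosΔλ=0.15399052; θ=atan2(y, x)=79.7904° ≈ 79.8°
Leg 2: φ1=0.0227800, φ2=0.4390358, Δφ=0.4162558, Δλ=-0.8459838 rad; a=sin²(Δφ/2)+cosφ1·cosφ2·sin²(Δλ/2)=0.1951777796; c=2·atan2(√a, √(1-a))=0.915184369; dist=6371·c=5830.640 ≈ 5830.6 km; running total=19138.8 km
Leg 2 bearing: y=sinΔλ·cosφ2=-0.67762568, x=cosφ1·sinφ2-sinφ1·cosφ2·cosΔλ=0.41128712; θ=atan2(y, x)=-58.7442° <0 so +360° → 301.2558° ≈ 301.3°
Leg 3: φ1=0.4390358, φ2=-0.4106009, Δφ=-0.8496368, Δλ=-1.7796285 rad; a=sin²(Δφ/2)+cosφ1·cosφ2·sin²(Δλ/2)=0.6708640382; c=2·atan2(√a, √(1-a))=1.919551384; dist=6371·c=12229.462 ≈ 12229.5 km; running total=31368.3 km
Leg 3 bearing: y=sinΔλ·cosφ2=-0.89696069, x=cosφ1·sinφ2-sinφ1·cosφ2·cosΔλ=-0.28050569; θ=atan2(y, x)=-107.3660° <0 so +360° → 252.6340° ≈ 252.6°
Leg 4: φ1=-0.4106009, φ2=0.2551410, Δφ=0.6657419, Δλ=2.9254057 rad; a=sin²(Δφ/2)+cosφ1·cosφ2·sin²(Δλ/2)=0.9836443018; c=2·atan2(√a, √(1-a))=2.885111434; dist=6371·c=18381.045 ≈ 18381.0 km; running total=49749.3 km
Leg 4 bearing: y=sinΔλ·cosφ2=0.20756283, x=cosφ1·sinφ2-sinφ1·cosφ2·cosΔλ=-0.14584386; θ=atan2(y, x)=125.0938° ≈ 125.1°
Leg 5: φ1=0.2551410, φ2=0.6221540, Δφ=0.3670131, Δλ=0.3263661 rad; a=sin²(Δφ/2)+cosφ1·cosφ2·sin²(Δλ/2)=0.0540517950; c=2·atan2(√a, √(1-a))=0.469274970; dist=6371·c=2989.751 ≈ 2989.8 km; running total=52739.1 km
Leg 5 bearing: y=sinΔλ·cosφ2=0.26053007, x=cosφ1·sinφ2-sinφ1·cosφ2·cosΔλ=0.36965508; θ=atan2(y, x)=35.1759° ≈ 35.2°
Leg 6: φ1=0.6221540, φ2=1.0455622, Δφ=0.4234081, Δλ=-2.2496544 rad; a=sin²(Δφ/2)+cosφ1·cosφ2·sin²(Δλ/2)=0.3758083752; c=2·atan2(√a, √(1-a))=1.319785485; dist=6371·c=8408.353 ≈ 8408.4 km; running total=61147.5 km
Leg 6 bearing: y=sinΔλ·cosφ2=-0.39024689, x=cosφ1·sinφ2-sinφ1·cosφ2·cosΔλ=0.88657381; θ=atan2(y, x)=-23.7579° <0 so +360° → 336.2421° ≈ 336.2°

Leg 1: dist=13308.2 km, bearing=79.8°
Leg 2: dist=5830.6 km, bearing=301.3°
Leg 3: dist=12229.5 km, bearing=252.6°
Leg 4: dist=18381.0 km, bearing=125.1°
Leg 5: dist=2989.8 km, bearing=35.2°
Leg 6: dist=8408.4 km, bearing=336.2°
Total: 61147.5 km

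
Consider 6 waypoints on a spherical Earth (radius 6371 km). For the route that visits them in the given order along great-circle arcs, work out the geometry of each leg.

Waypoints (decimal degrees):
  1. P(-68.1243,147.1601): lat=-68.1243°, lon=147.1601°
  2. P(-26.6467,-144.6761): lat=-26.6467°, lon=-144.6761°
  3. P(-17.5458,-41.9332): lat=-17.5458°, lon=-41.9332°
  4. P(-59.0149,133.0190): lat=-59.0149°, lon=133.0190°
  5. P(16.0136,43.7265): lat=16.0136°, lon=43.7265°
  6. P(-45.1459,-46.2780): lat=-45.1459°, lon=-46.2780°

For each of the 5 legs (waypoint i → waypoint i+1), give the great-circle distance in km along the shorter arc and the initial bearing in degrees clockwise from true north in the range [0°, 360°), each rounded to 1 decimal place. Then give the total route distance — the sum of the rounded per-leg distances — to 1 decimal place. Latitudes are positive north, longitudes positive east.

Leg 1: dist=6372.8 km, bearing=80.3°
Leg 2: dist=10343.9 km, bearing=111.4°
Leg 3: dist=11489.5 km, bearing=177.3°
Leg 4: dist=11488.7 km, bearing=279.0°
Leg 5: dist=11261.9 km, bearing=226.0°
Total: 50956.8 km

Leg 1: φ1=-1.1889933, φ2=-0.4650726, Δφ=0.7239207, Δλ=-5.0935026 rad; a=sin²(Δφ/2)+cosφ1·cosφ2·sin²(Δλ/2)=0.2299687134; c=2·atan2(√a, √(1-a))=1.000284871; dist=6371·c=6372.815 ≈ 6372.8 km; running total=6372.8 km
Leg 1 bearing: y=sinΔλ·cosφ2=0.82966053, x=cosφ1·sinφ2-sinφ1·cosφ2·cosΔλ=0.14140660; θ=atan2(y, x)=80.3275° ≈ 80.3°
Leg 2: φ1=-0.4650726, φ2=-0.3062320, Δφ=0.1588407, Δλ=1.7932019 rad; a=sin²(Δφ/2)+cosφ1·cosφ2·sin²(Δλ/2)=0.5263860381; c=2·atan2(√a, √(1-a))=1.623592928; dist=6371·c=10343.911 ≈ 10343.9 km; running total=16716.7 km
Leg 2 bearing: y=sinΔλ·cosφ2=0.92999183, x=cosφ1·sinφ2-sinφ1·cosφ2·cosΔλ=-0.36377232; θ=atan2(y, x)=111.3633° ≈ 111.4°
Leg 3: φ1=-0.3062320, φ2=-1.0300043, Δφ=-0.7237723, Δλ=3.0534919 rad; a=sin²(Δφ/2)+cosφ1·cosφ2·sin²(Δλ/2)=0.6152556713; c=2·atan2(√a, √(1-a))=1.803399471; dist=6371·c=11489.458 ≈ 11489.5 km; running total=28206.2 km
Leg 3 bearing: y=sinΔλ·cosφ2=0.04529694, x=cosφ1·sinφ2-sinφ1·cosφ2·cosΔλ=-0.97201477; θ=atan2(y, x)=177.3319° ≈ 177.3°
Leg 4: φ1=-1.0300043, φ2=0.2794900, Δφ=1.3094944, Δλ=-1.5584481 rad; a=sin²(Δφ/2)+cosφ1·cosφ2·sin²(Δλ/2)=0.6151948159; c=2·atan2(√a, √(1-a))=1.803274394; dist=6371·c=11488.661 ≈ 11488.7 km; running total=39694.9 km
Leg 4 bearing: y=sinΔλ·cosφ2=-0.96112296, x=cosφ1·sinφ2-sinφ1·cosφ2·cosΔλ=0.15219484; θ=atan2(y, x)=-81.0019° <0 so +360° → 278.9981° ≈ 279.0°
Leg 5: φ1=0.2794900, φ2=-0.7879446, Δφ=-1.0674346, Δλ=-1.5708749 rad; a=sin²(Δφ/2)+cosφ1·cosφ2·sin²(Δλ/2)=0.5978078571; c=2·atan2(√a, √(1-a))=1.767681581; dist=6371·c=11261.899 ≈ 11261.9 km; running total=50956.8 km
Leg 5 bearing: y=sinΔλ·cosφ2=-0.70530389, x=cosφ1·sinφ2-sinφ1·cosφ2·cosΔλ=-0.68138163; θ=atan2(y, x)=-134.0117° <0 so +360° → 225.9883° ≈ 226.0°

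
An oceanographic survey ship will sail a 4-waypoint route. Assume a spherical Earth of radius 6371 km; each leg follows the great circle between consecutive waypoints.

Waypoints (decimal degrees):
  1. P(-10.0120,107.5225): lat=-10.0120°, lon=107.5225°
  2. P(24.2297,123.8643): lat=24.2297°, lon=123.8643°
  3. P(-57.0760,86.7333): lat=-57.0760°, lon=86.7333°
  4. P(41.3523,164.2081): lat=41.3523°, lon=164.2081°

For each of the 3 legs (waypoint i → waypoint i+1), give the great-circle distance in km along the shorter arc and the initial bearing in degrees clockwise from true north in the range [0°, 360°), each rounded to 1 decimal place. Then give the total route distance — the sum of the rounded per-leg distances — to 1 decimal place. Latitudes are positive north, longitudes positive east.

Leg 1: dist=4200.7 km, bearing=24.8°
Leg 2: dist=9684.6 km, bearing=199.2°
Leg 3: dist=13096.6 km, bearing=55.9°
Total: 26981.9 km

Leg 1: φ1=-0.1747424, φ2=0.4228880, Δφ=0.5976304, Δλ=0.2852182 rad; a=sin²(Δφ/2)+cosφ1·cosφ2·sin²(Δλ/2)=0.1048042529; c=2·atan2(√a, √(1-a))=0.659348525; dist=6371·c=4200.709 ≈ 4200.7 km; running total=4200.7 km
Leg 1 bearing: y=sinΔλ·cosφ2=0.25658055, x=cosφ1·sinφ2-sinφ1·cosφ2·cosΔλ=0.55628024; θ=atan2(y, x)=24.7612° ≈ 24.8°
Leg 2: φ1=0.4228880, φ2=-0.9961641, Δφ=-1.4190522, Δλ=-0.6480582 rad; a=sin²(Δφ/2)+cosφ1·cosφ2·sin²(Δλ/2)=0.4746629804; c=2·atan2(√a, √(1-a))=1.520100575; dist=6371·c=9684.561 ≈ 9684.6 km; running total=13885.3 km
Leg 2 bearing: y=sinΔλ·cosφ2=-0.32809379, x=cosφ1·sinφ2-sinφ1·cosφ2·cosΔλ=-0.94328501; θ=atan2(y, x)=-160.8213° <0 so +360° → 199.1787° ≈ 199.2°
Leg 3: φ1=-0.9961641, φ2=0.7217338, Δφ=1.7178979, Δλ=1.3521903 rad; a=sin²(Δφ/2)+cosφ1·cosφ2·sin²(Δλ/2)=0.7330461303; c=2·atan2(√a, √(1-a))=2.055665098; dist=6371·c=13096.642 ≈ 13096.6 km; running total=26981.9 km
Leg 3 bearing: y=sinΔλ·cosφ2=0.73279616, x=cosφ1·sinφ2-sinφ1·cosφ2·cosΔλ=0.49574972; θ=atan2(y, x)=55.9209° ≈ 55.9°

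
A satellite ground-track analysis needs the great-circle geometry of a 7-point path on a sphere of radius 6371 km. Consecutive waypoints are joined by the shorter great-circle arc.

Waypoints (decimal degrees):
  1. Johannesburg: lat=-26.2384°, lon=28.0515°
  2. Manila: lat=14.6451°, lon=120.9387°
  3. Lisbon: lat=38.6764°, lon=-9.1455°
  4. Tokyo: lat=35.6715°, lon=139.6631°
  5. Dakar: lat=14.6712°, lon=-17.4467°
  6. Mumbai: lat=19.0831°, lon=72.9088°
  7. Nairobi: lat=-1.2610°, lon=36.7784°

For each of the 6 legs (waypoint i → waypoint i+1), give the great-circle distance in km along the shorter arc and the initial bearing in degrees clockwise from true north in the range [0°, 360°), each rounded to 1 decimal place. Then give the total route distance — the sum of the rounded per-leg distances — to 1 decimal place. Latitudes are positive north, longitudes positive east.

Leg 1: φ1=-0.4579465, φ2=0.2556052, Δφ=0.7135517, Δλ=1.6211875 rad; a=sin²(Δφ/2)+cosφ1·cosφ2·sin²(Δλ/2)=0.5777451709; c=2·atan2(√a, √(1-a))=1.726920140; dist=6371·c=11002.208 ≈ 11002.2 km; running total=11002.2 km
Leg 1 bearing: y=sinΔλ·cosφ2=0.96628233, x=cosφ1·sinφ2-sinφ1·cosφ2·cosΔλ=0.20523452; θ=atan2(y, x)=78.0088° ≈ 78.0°
Leg 2: φ1=0.2556052, φ2=0.6750305, Δφ=0.4194253, Δλ=-2.2703976 rad; a=sin²(Δφ/2)+cosφ1·cosφ2·sin²(Δλ/2)=0.6641815237; c=2·atan2(√a, √(1-a))=1.905366331; dist=6371·c=12139.089 ≈ 12139.1 km; running total=23141.3 km
Leg 2 bearing: y=sinΔλ·cosφ2=-0.59730351, x=cosφ1·sinφ2-sinφ1·cosφ2·cosΔλ=0.73171458; θ=atan2(y, x)=-39.2250° <0 so +360° → 320.7750° ≈ 320.8°
Leg 3: φ1=0.6750305, φ2=0.6225851, Δφ=-0.0524454, Δλ=2.5972000 rad; a=sin²(Δφ/2)+cosφ1·cosφ2·sin²(Δλ/2)=0.5890576805; c=2·atan2(√a, √(1-a))=1.749867180; dist=6371·c=11148.404 ≈ 11148.4 km; running total=34289.7 km
Leg 3 bearing: y=sinΔλ·cosφ2=0.42072721, x=cosφ1·sinφ2-sinφ1·cosφ2·cosΔλ=0.88952995; θ=atan2(y, x)=25.3131° ≈ 25.3°
Leg 4: φ1=0.6225851, φ2=0.2560607, Δφ=-0.3665244, Δλ=-2.7420833 rad; a=sin²(Δφ/2)+cosφ1·cosφ2·sin²(Δλ/2)=0.7881536094; c=2·atan2(√a, √(1-a))=2.184999141; dist=6371·c=13920.630 ≈ 13920.6 km; running total=48210.3 km
Leg 4 bearing: y=sinΔλ·cosφ2=-0.37628421, x=cosφ1·sinφ2-sinφ1·cosφ2·cosΔλ=0.72545171; θ=atan2(y, x)=-27.4153° <0 so +360° → 332.5847° ≈ 332.6°
Leg 5: φ1=0.2560607, φ2=0.3330629, Δφ=0.0770022, Δλ=1.5770010 rad; a=sin²(Δφ/2)+cosφ1·cosφ2·sin²(Δλ/2)=0.4614340052; c=2·atan2(√a, √(1-a))=1.493587651; dist=6371·c=9515.647 ≈ 9515.6 km; running total=57725.9 km
Leg 5 bearing: y=sinΔλ·cosφ2=0.94502720, x=cosφ1·sinφ2-sinφ1·cosφ2·cosΔλ=0.31776446; θ=atan2(y, x)=71.4148° ≈ 71.4°
Leg 6: φ1=0.3330629, φ2=-0.0220086, Δφ=-0.3550715, Δλ=-0.6305944 rad; a=sin²(Δφ/2)+cosφ1·cosφ2·sin²(Δλ/2)=0.1220440887; c=2·atan2(√a, √(1-a))=0.713750535; dist=6371·c=4547.305 ≈ 4547.3 km; running total=62273.2 km
Leg 6 bearing: y=sinΔλ·cosφ2=-0.58948218, x=cosφ1·sinφ2-sinφ1·cosφ2·cosΔλ=-0.28479479; θ=atan2(y, x)=-115.7864° <0 so +360° → 244.2136° ≈ 244.2°

Leg 1: dist=11002.2 km, bearing=78.0°
Leg 2: dist=12139.1 km, bearing=320.8°
Leg 3: dist=11148.4 km, bearing=25.3°
Leg 4: dist=13920.6 km, bearing=332.6°
Leg 5: dist=9515.6 km, bearing=71.4°
Leg 6: dist=4547.3 km, bearing=244.2°
Total: 62273.2 km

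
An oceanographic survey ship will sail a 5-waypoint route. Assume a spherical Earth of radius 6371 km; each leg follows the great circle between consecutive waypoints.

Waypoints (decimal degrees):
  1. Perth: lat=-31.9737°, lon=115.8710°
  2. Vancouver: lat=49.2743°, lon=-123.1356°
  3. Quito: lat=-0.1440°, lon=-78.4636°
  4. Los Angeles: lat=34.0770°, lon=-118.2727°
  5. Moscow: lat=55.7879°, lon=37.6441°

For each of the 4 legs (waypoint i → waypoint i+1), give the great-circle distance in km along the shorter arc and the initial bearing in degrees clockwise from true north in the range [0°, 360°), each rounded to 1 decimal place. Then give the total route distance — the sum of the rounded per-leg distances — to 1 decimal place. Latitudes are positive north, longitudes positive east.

Leg 1: φ1=-0.5580463, φ2=0.8599988, Δφ=1.4180451, Δλ=-4.1714521 rad; a=sin²(Δφ/2)+cosφ1·cosφ2·sin²(Δλ/2)=0.8431485413; c=2·atan2(√a, √(1-a))=2.327181898; dist=6371·c=14826.476 ≈ 14826.5 km; running total=14826.5 km
Leg 1 bearing: y=sinΔλ·cosφ2=0.55928757, x=cosφ1·sinφ2-sinφ1·cosφ2·cosΔλ=0.46496638; θ=atan2(y, x)=50.2614° ≈ 50.3°
Leg 2: φ1=0.8599988, φ2=-0.0025133, Δφ=-0.8625120, Δλ=0.7796735 rad; a=sin²(Δφ/2)+cosφ1·cosφ2·sin²(Δλ/2)=0.2689645203; c=2·atan2(√a, √(1-a))=1.090467341; dist=6371·c=6947.367 ≈ 6947.4 km; running total=21773.9 km
Leg 2 bearing: y=sinΔλ·cosφ2=0.70304504, x=cosφ1·sinφ2-sinφ1·cosφ2·cosΔλ=-0.54057202; θ=atan2(y, x)=127.5567° ≈ 127.6°
Leg 3: φ1=-0.0025133, φ2=0.5947558, Δφ=0.5972691, Δλ=-0.6947999 rad; a=sin²(Δφ/2)+cosφ1·cosφ2·sin²(Δλ/2)=0.1825682308; c=2·atan2(√a, √(1-a))=0.882964440; dist=6371·c=5625.366 ≈ 5625.4 km; running total=27399.3 km
Leg 3 bearing: y=sinΔλ·cosφ2=-0.53029453, x=cosφ1·sinφ2-sinφ1·cosφ2·cosΔλ=0.56190390; θ=atan2(y, x)=-43.3423° <0 so +360° → 316.6577° ≈ 316.7°
Leg 4: φ1=0.5947558, φ2=0.9736825, Δφ=0.3789267, Δλ=2.7212615 rad; a=sin²(Δφ/2)+cosφ1·cosφ2·sin²(Δλ/2)=0.4809098382; c=2·atan2(√a, √(1-a))=1.532606721; dist=6371·c=9764.237 ≈ 9764.2 km; running total=37163.5 km
Leg 4 bearing: y=sinΔλ·cosφ2=0.22943658, x=cosφ1·sinφ2-sinφ1·cosφ2·cosΔλ=0.97257448; θ=atan2(y, x)=13.2738° ≈ 13.3°

Leg 1: dist=14826.5 km, bearing=50.3°
Leg 2: dist=6947.4 km, bearing=127.6°
Leg 3: dist=5625.4 km, bearing=316.7°
Leg 4: dist=9764.2 km, bearing=13.3°
Total: 37163.5 km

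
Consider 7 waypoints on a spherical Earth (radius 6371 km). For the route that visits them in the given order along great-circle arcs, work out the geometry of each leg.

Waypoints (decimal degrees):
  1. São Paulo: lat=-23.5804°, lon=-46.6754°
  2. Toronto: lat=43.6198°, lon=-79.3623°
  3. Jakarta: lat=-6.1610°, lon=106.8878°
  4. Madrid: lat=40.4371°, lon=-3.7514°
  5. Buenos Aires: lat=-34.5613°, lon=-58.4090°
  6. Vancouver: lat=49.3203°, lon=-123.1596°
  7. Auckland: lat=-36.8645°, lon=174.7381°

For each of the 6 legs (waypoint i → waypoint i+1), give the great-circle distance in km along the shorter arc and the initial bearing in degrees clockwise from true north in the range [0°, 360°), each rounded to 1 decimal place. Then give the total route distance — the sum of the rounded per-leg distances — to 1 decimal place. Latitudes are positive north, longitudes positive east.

Leg 1: φ1=-0.4115556, φ2=0.7613091, Δφ=1.1728647, Δλ=-0.5704940 rad; a=sin²(Δφ/2)+cosφ1·cosφ2·sin²(Δλ/2)=0.3587804389; c=2·atan2(√a, √(1-a))=1.284460520; dist=6371·c=8183.298 ≈ 8183.3 km; running total=8183.3 km
Leg 1 bearing: y=sinΔλ·cosφ2=-0.39095877, x=cosφ1·sinφ2-sinφ1·cosφ2·cosΔλ=0.87600193; θ=atan2(y, x)=-24.0512° <0 so +360° → 335.9488° ≈ 335.9°
Leg 2: φ1=0.7613091, φ2=-0.1075297, Δφ=-0.8688389, Δλ=3.2506775 rad; a=sin²(Δφ/2)+cosφ1·cosφ2·sin²(Δλ/2)=0.8947563900; c=2·atan2(√a, √(1-a))=2.480811057; dist=6371·c=15805.247 ≈ 15805.2 km; running total=23988.5 km
Leg 2 bearing: y=sinΔλ·cosφ2=-0.10823981, x=cosφ1·sinφ2-sinφ1·cosφ2·cosΔλ=0.60411399; θ=atan2(y, x)=-10.1580° <0 so +360° → 349.8420° ≈ 349.8°
Leg 3: φ1=-0.1075297, φ2=0.7057605, Δφ=0.8132903, Δλ=-1.9310183 rad; a=sin²(Δφ/2)+cosφ1·cosφ2·sin²(Δλ/2)=0.6681709375; c=2·atan2(√a, √(1-a))=1.913826084; dist=6371·c=12192.986 ≈ 12193.0 km; running total=36181.5 km
Leg 3 bearing: y=sinΔλ·cosφ2=-0.71226883, x=cosφ1·sinφ2-sinφ1·cosφ2·cosΔλ=0.61607407; θ=atan2(y, x)=-49.1420° <0 so +360° → 310.8580° ≈ 310.9°
Leg 4: φ1=0.7057605, φ2=-0.6032085, Δφ=-1.3089690, Δλ=-0.9539551 rad; a=sin²(Δφ/2)+cosφ1·cosφ2·sin²(Δλ/2)=0.5026863545; c=2·atan2(√a, √(1-a))=1.576169062; dist=6371·c=10041.773 ≈ 10041.8 km; running total=46223.3 km
Leg 4 bearing: y=sinΔλ·cosφ2=-0.67175306, x=cosφ1·sinφ2-sinφ1·cosφ2·cosΔλ=-0.74075567; θ=atan2(y, x)=-137.7967° <0 so +360° → 222.2033° ≈ 222.2°
Leg 5: φ1=-0.6032085, φ2=0.8608016, Δφ=1.4640101, Δλ=-1.1301112 rad; a=sin²(Δφ/2)+cosφ1·cosφ2·sin²(Δλ/2)=0.6006182675; c=2·atan2(√a, √(1-a))=1.773416444; dist=6371·c=11298.436 ≈ 11298.4 km; running total=57521.7 km
Leg 5 bearing: y=sinΔλ·cosφ2=-0.58955369, x=cosφ1·sinφ2-sinφ1·cosφ2·cosΔλ=0.78225974; θ=atan2(y, x)=-37.0037° <0 so +360° → 322.9963° ≈ 323.0°
Leg 6: φ1=0.8608016, φ2=-0.6434069, Δφ=-1.5042085, Δλ=5.1992957 rad; a=sin²(Δφ/2)+cosφ1·cosφ2·sin²(Δλ/2)=0.6054774208; c=2·atan2(√a, √(1-a))=1.783348008; dist=6371·c=11361.710 ≈ 11361.7 km; running total=68883.4 km
Leg 6 bearing: y=sinΔλ·cosφ2=-0.70707748, x=cosφ1·sinφ2-sinφ1·cosφ2·cosΔλ=-0.67493666; θ=atan2(y, x)=-133.6677° <0 so +360° → 226.3323° ≈ 226.3°

Leg 1: dist=8183.3 km, bearing=335.9°
Leg 2: dist=15805.2 km, bearing=349.8°
Leg 3: dist=12193.0 km, bearing=310.9°
Leg 4: dist=10041.8 km, bearing=222.2°
Leg 5: dist=11298.4 km, bearing=323.0°
Leg 6: dist=11361.7 km, bearing=226.3°
Total: 68883.4 km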